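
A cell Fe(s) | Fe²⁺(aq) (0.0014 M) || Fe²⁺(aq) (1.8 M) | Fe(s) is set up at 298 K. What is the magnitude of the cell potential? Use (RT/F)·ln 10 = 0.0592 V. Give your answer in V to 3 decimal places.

0.092 V

For a concentration cell E°cell = 0, since both electrodes use the same couple.
The compartment with the higher Fe²⁺(aq) concentration (1.8 M) acts as the cathode; ions are reduced there and produced at the dilute (0.0014 M) anode.
With n = 2, Ecell = −(0.0592/2)·log([dilute]/[conc]) = −(0.0592/2)·log(0.0014/1.8) = +0.092 V.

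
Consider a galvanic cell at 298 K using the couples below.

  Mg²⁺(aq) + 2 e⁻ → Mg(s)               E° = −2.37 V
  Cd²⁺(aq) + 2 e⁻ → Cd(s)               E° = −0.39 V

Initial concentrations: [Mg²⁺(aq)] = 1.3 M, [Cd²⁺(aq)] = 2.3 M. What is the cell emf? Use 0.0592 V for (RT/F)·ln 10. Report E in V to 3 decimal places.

+1.987 V

The Cd²⁺/Cd couple has the more positive E°, so it is the cathode; Mg²⁺/Mg is the anode.
The standard potential is −0.39 − (−2.37) = +1.98 V and the balanced reaction transfers n = 2 electrons.
For the overall reaction Cd²⁺(aq) + Mg(s) → Cd(s) + Mg²⁺(aq), Q = [Mg²⁺(aq)] / [Cd²⁺(aq)] = 0.565, giving log Q = −0.248.
E = E° − (0.0592/n)·log Q = +1.98 − (0.0592/2)(−0.248) = +1.987 V.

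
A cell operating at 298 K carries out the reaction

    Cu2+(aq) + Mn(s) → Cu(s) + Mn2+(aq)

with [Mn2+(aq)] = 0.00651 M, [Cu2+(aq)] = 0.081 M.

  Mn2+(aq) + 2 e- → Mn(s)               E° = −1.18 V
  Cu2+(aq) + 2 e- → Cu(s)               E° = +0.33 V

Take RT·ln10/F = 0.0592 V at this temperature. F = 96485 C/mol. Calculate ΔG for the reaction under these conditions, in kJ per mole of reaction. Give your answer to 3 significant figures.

−298 kJ/mol

The standard cell potential is +0.33 − (−1.18) = +1.51 V, with n = 2 electrons in the balanced equation.
Here Q = [Mn2+(aq)] / [Cu2+(aq)] = 0.0804 (log Q = −1.095), giving E = +1.51 − (0.0592/2)·(−1.095) = +1.5424 V.
Finally ΔG = −nFE = −(2)(96485 C/mol)(+1.5424 V) = −298 kJ/mol.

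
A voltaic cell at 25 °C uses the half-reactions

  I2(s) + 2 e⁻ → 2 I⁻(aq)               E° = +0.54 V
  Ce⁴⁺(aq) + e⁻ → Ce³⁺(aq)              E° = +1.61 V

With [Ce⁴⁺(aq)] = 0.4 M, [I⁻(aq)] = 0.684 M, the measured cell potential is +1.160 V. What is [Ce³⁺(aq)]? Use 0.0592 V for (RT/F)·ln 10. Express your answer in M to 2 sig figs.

Ce⁴⁺/Ce³⁺ is the cathode (higher E°); E°cell = +1.61 − (+0.54) = +1.07 V with n = 2.
From the Nernst equation, log Q = n(E° − E)/0.0592 = 2·(+1.07 − (+1.160))/0.0592 = −3.041.
Balancing electrons gives 2 Ce⁴⁺(aq) + 2 I⁻(aq) → 2 Ce³⁺(aq) + I2(s); thus Q = [Ce³⁺(aq)]^2 / ([Ce⁴⁺(aq)]^2·[I⁻(aq)]^2).
Solving for the unknown gives log [Ce³⁺(aq)] = −2.083, so [Ce³⁺(aq)] ≈ 0.0083 M.

0.0083 M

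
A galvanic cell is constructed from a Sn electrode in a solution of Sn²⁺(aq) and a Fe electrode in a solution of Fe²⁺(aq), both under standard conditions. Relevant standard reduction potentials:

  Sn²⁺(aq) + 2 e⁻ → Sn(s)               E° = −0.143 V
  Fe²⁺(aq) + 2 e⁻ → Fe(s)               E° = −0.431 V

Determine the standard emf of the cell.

+0.288 V

Of the two couples in this cell, the one with the more positive reduction potential is reduced at the cathode: here that is Sn²⁺/Sn (−0.143 V); Fe²⁺/Fe (−0.431 V) is the anode.
E°cell = E°(cathode) − E°(anode) = −0.143 − (−0.431) = +0.288 V.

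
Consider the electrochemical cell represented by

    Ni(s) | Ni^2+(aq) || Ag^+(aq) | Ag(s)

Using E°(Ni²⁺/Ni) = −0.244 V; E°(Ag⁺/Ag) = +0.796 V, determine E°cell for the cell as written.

By convention the left-hand electrode in cell notation is the anode (oxidation) and the right-hand electrode is the cathode (reduction).
E°cell = E°(right) − E°(left) = +0.796 − (−0.244) = +1.040 V.

+1.040 V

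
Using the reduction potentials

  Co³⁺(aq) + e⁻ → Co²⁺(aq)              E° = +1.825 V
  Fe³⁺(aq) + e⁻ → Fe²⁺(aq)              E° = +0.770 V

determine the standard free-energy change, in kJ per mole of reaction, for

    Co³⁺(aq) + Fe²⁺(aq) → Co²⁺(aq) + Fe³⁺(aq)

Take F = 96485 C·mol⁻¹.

In the reaction as written Co³⁺(aq) is reduced, so the Co³⁺/Co²⁺ couple is the cathode and Fe³⁺/Fe²⁺ is the anode.
E°cell = +1.825 − (+0.770) = +1.055 V; balancing electrons gives n = 1.
ΔG° = −nFE°cell = −(1)(96485)(+1.055) J/mol = −102 kJ/mol.

−102 kJ/mol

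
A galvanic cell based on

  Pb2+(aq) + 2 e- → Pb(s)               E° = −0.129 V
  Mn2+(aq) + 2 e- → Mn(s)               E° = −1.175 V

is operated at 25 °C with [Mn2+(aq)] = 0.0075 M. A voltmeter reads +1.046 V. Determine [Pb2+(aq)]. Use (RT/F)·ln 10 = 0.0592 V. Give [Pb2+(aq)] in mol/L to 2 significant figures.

Pb²⁺/Pb is the cathode (higher E°); E°cell = −0.129 − (−1.175) = +1.046 V with n = 2.
From the Nernst equation, log Q = n(E° − E)/0.0592 = 2·(+1.046 − (+1.046))/0.0592 = 0.000.
For Pb2+(aq) + Mn(s) → Pb(s) + Mn2+(aq), the reaction quotient is Q = [Mn2+(aq)] / [Pb2+(aq)].
Isolating [Pb2+(aq)] in Q = 10^{0.000} yields log [Pb2+(aq)] = −2.125, i.e. 0.0075 M.

0.0075 M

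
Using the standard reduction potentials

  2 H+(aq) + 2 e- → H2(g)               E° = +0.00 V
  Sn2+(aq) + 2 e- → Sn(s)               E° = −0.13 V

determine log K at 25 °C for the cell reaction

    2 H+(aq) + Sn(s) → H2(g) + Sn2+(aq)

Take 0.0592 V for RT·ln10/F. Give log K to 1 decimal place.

The 2H⁺/H₂ couple is reduced (cathode); E°cell = +0.00 − (−0.13) = +0.13 V with n = 2.
At equilibrium E = 0, so log K = nE°cell / 0.0592 = (2)(+0.13) / 0.0592 = 4.4.

log K = 4.4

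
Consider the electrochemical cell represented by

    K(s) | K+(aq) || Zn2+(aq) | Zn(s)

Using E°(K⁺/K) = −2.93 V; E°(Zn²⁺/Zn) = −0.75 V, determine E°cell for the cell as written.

By convention the left-hand electrode in cell notation is the anode (oxidation) and the right-hand electrode is the cathode (reduction).
E°cell = E°(right) − E°(left) = −0.75 − (−2.93) = +2.18 V.

+2.18 V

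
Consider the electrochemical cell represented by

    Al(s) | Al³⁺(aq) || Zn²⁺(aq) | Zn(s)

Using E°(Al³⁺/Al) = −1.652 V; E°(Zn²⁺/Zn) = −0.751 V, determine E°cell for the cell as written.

+0.901 V

By convention the left-hand electrode in cell notation is the anode (oxidation) and the right-hand electrode is the cathode (reduction).
E°cell = E°(right) − E°(left) = −0.751 − (−1.652) = +0.901 V.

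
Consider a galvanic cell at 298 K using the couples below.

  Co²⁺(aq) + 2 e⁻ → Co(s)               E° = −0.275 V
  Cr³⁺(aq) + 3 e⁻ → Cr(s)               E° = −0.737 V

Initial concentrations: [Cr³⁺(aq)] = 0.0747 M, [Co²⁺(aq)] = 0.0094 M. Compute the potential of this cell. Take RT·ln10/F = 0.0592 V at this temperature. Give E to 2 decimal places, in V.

The Co²⁺/Co couple has the more positive E°, so it is the cathode; Cr³⁺/Cr is the anode.
E°cell = E°cat − E°an = −0.275 − (−0.737) = +0.462 V; n = 6.
The balanced reaction is 3 Co²⁺(aq) + 2 Cr(s) → 3 Co(s) + 2 Cr³⁺(aq), so Q = [Cr³⁺(aq)]^2 / [Co²⁺(aq)]^3 = 6.72×10^3 and log Q = 3.827.
Applying E = E° − (RT ln10/nF)·log Q gives +0.462 − (0.0592/6)(3.827) = +0.42 V.

+0.42 V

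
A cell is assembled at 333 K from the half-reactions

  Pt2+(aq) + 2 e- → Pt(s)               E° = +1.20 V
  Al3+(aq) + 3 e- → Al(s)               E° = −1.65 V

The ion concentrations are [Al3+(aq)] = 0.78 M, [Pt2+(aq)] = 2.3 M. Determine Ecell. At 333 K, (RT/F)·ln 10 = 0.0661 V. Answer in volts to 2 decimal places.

+2.86 V

Pt²⁺/Pt is reduced (cathode, E° = +1.20 V) and Al³⁺/Al is oxidized (anode).
E°cell = E°cat − E°an = +1.20 − (−1.65) = +2.85 V; n = 6.
Balancing gives 3 Pt2+(aq) + 2 Al(s) → 3 Pt(s) + 2 Al3+(aq); hence Q = [Al3+(aq)]^2 / [Pt2+(aq)]^3 = 0.05 (log Q = −1.301).
Applying E = E° − (RT ln10/nF)·log Q gives +2.85 − (0.0661/6)(−1.301) = +2.86 V.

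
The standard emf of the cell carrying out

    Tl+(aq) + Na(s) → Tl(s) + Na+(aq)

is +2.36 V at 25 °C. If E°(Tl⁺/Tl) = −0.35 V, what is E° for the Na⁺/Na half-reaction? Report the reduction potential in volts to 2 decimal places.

−2.71 V

In the reaction as written the Tl⁺/Tl couple is reduced (cathode) and Na⁺/Na is oxidized (anode), so E°cell = E°(Tl⁺/Tl) − E°(Na⁺/Na).
E°(Na⁺/Na) = E°(cathode) − E°cell = −0.35 − (+2.36) = −2.71 V.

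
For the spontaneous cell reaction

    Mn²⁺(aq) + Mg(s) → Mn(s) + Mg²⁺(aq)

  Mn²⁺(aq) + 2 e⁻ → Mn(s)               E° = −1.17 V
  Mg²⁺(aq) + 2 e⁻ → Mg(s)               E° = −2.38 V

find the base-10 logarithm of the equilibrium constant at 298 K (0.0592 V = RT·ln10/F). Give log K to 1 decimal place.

The Mn²⁺/Mn couple is reduced (cathode); E°cell = −1.17 − (−2.38) = +1.21 V with n = 2.
At equilibrium E = 0, so log K = nE°cell / 0.0592 = (2)(+1.21) / 0.0592 = 40.9.

log K = 40.9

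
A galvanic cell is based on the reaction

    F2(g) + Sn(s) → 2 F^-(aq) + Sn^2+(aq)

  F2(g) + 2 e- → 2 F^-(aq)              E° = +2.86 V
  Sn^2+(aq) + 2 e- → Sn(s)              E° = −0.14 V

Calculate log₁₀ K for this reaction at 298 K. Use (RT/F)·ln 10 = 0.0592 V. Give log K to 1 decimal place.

The F₂/F⁻ couple is reduced (cathode); E°cell = +2.86 − (−0.14) = +3.00 V with n = 2.
At equilibrium E = 0, so log K = nE°cell / 0.0592 = (2)(+3.00) / 0.0592 = 101.4.

log K = 101.4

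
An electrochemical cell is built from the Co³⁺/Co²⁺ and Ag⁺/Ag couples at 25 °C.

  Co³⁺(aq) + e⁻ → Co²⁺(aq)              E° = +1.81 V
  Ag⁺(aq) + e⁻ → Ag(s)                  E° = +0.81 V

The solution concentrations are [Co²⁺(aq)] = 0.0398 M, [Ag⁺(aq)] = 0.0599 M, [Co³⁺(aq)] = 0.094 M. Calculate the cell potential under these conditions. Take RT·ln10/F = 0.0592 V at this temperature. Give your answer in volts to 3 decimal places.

+1.094 V

Co³⁺/Co²⁺ is reduced (cathode, E° = +1.81 V) and Ag⁺/Ag is oxidized (anode).
E°cell = +1.81 − (+0.81) = +1.00 V, with n = 1 electron transferred.
The balanced reaction is Co³⁺(aq) + Ag(s) → Co²⁺(aq) + Ag⁺(aq), so Q = ([Co²⁺(aq)]·[Ag⁺(aq)]) / [Co³⁺(aq)] = 0.0254 and log Q = −1.596.
By the Nernst equation, E = +1.00 − (0.0592/1)·(−1.596) = +1.094 V.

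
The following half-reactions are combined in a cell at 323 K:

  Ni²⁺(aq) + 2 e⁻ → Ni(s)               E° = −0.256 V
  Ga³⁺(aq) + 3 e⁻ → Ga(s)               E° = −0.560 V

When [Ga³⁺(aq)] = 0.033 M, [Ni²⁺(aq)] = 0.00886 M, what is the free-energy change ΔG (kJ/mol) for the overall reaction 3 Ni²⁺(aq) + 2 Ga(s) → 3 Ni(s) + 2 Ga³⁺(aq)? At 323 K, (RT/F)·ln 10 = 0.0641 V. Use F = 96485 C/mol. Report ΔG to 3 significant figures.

The standard cell potential is −0.256 − (−0.560) = +0.304 V, with n = 6 electrons in the balanced equation.
The reaction quotient is [Ga³⁺(aq)]^2 / [Ni²⁺(aq)]^3 = 1.57×10^3; by Nernst, E = +0.304 − (0.0641/6)(3.195) = +0.2699 V.
Finally ΔG = −nFE = −(6)(96485 C/mol)(+0.2699 V) = −156 kJ/mol.

−156 kJ/mol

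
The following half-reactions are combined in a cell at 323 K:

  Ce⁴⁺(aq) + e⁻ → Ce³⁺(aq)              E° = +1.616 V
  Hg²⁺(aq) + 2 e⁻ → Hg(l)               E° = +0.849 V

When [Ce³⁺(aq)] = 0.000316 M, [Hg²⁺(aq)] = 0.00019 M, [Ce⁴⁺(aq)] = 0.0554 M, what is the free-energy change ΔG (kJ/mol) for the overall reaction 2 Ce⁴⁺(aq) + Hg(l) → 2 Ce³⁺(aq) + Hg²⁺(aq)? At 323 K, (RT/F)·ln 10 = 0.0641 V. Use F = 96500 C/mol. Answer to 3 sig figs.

The standard cell potential is +1.616 − (+0.849) = +0.767 V, with n = 2 electrons in the balanced equation.
The reaction quotient is ([Ce³⁺(aq)]^2·[Hg²⁺(aq)]) / [Ce⁴⁺(aq)]^2 = 6.18×10^−9; by Nernst, E = +0.767 − (0.0641/2)(−8.209) = +1.0301 V.
ΔG = −nFE = −(2)(96500)(+1.0301) J/mol = −199 kJ/mol.

−199 kJ/mol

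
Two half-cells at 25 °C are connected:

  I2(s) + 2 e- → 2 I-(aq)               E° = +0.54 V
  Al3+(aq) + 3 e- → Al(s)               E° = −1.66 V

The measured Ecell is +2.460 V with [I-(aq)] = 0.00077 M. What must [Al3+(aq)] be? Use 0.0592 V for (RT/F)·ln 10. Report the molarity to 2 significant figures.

0.00015 M

I₂/I⁻ is the cathode (higher E°); E°cell = +0.54 − (−1.66) = +2.20 V with n = 6.
Since E = E° − (0.0592/n)·log Q, log Q = n(E° − E)/0.0592 = −26.351.
Balancing electrons gives 3 I2(s) + 2 Al(s) → 6 I-(aq) + 2 Al3+(aq); thus Q = [I-(aq)]^6·[Al3+(aq)]^2.
Solving for the unknown gives log [Al3+(aq)] = −3.835, so [Al3+(aq)] ≈ 0.00015 M.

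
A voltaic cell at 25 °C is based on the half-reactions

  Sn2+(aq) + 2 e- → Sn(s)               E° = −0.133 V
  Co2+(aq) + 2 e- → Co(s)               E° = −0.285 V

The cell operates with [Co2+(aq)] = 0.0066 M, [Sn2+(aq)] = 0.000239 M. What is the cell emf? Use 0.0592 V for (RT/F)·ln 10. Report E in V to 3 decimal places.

Since E°(Sn²⁺/Sn) > E°(Co²⁺/Co), Sn²⁺/Sn serves as the cathode.
E°cell = −0.133 − (−0.285) = +0.152 V, with n = 2 electrons transferred.
For the overall reaction Sn2+(aq) + Co(s) → Sn(s) + Co2+(aq), Q = [Co2+(aq)] / [Sn2+(aq)] = 27.6, giving log Q = 1.441.
By the Nernst equation, E = +0.152 − (0.0592/2)·(1.441) = +0.109 V.

+0.109 V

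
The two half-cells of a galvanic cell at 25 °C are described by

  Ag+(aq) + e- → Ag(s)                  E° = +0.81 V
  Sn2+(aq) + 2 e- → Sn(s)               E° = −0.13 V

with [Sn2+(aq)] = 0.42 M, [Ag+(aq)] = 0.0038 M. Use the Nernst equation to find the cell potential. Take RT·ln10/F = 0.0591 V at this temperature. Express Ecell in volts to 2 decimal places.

+0.81 V

Since E°(Ag⁺/Ag) > E°(Sn²⁺/Sn), Ag⁺/Ag serves as the cathode.
The standard potential is +0.81 − (−0.13) = +0.94 V and the balanced reaction transfers n = 2 electrons.
Balancing gives 2 Ag+(aq) + Sn(s) → 2 Ag(s) + Sn2+(aq); hence Q = [Sn2+(aq)] / [Ag+(aq)]^2 = 2.91×10^4 (log Q = 4.464).
E = E° − (0.0591/n)·log Q = +0.94 − (0.0591/2)(4.464) = +0.81 V.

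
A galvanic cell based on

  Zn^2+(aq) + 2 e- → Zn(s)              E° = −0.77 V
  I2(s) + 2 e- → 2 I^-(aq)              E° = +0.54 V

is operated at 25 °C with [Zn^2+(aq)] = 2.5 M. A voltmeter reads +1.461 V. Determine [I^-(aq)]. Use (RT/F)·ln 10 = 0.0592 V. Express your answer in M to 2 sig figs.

0.0018 M

I₂/I⁻ is the cathode (higher E°); E°cell = +0.54 − (−0.77) = +1.31 V with n = 2.
From the Nernst equation, log Q = n(E° − E)/0.0592 = 2·(+1.31 − (+1.461))/0.0592 = −5.101.
The balanced reaction is I2(s) + Zn(s) → 2 I^-(aq) + Zn^2+(aq), so Q = [I^-(aq)]^2·[Zn^2+(aq)].
Solving for the unknown gives log [I^-(aq)] = −2.749, so [I^-(aq)] ≈ 0.0018 M.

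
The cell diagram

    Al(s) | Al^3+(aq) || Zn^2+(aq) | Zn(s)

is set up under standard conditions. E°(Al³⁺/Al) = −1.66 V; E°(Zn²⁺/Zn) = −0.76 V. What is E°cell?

+0.90 V

By convention the left-hand electrode in cell notation is the anode (oxidation) and the right-hand electrode is the cathode (reduction).
E°cell = E°(right) − E°(left) = −0.76 − (−1.66) = +0.90 V.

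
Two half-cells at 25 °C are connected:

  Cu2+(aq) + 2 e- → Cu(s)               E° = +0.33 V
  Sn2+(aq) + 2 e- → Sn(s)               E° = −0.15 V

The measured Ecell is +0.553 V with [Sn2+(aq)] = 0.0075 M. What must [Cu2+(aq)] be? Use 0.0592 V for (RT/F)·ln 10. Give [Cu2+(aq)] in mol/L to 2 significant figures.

2.2 M

Cu²⁺/Cu is the cathode (higher E°); E°cell = +0.33 − (−0.15) = +0.48 V with n = 2.
From the Nernst equation, log Q = n(E° − E)/0.0592 = 2·(+0.48 − (+0.553))/0.0592 = −2.466.
Balancing electrons gives Cu2+(aq) + Sn(s) → Cu(s) + Sn2+(aq); thus Q = [Sn2+(aq)] / [Cu2+(aq)].
Substituting the known concentrations and solving, log [Cu2+(aq)] = 0.341 and [Cu2+(aq)] = 2.2 M.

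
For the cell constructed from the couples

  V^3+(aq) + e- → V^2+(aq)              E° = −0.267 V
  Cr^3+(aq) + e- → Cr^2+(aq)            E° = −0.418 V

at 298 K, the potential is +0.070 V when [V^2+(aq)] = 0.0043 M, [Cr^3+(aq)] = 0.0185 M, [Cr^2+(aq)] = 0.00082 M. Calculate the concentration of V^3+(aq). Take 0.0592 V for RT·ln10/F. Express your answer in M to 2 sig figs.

The V³⁺/V²⁺ couple has the larger reduction potential, so it is the cathode: E°cell = −0.267 − (−0.418) = +0.151 V and n = 1.
From the Nernst equation, log Q = n(E° − E)/0.0592 = 1·(+0.151 − (+0.070))/0.0592 = 1.368.
For V^3+(aq) + Cr^2+(aq) → V^2+(aq) + Cr^3+(aq), the reaction quotient is Q = ([V^2+(aq)]·[Cr^3+(aq)]) / ([V^3+(aq)]·[Cr^2+(aq)]).
Solving for the unknown gives log [V^3+(aq)] = −2.381, so [V^3+(aq)] ≈ 0.0042 M.

0.0042 M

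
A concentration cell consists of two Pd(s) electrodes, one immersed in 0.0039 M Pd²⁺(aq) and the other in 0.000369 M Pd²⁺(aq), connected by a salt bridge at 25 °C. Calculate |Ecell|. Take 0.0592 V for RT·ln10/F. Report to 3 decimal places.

For a concentration cell E°cell = 0, since both electrodes use the same couple.
The compartment with the higher Pd²⁺(aq) concentration (0.0039 M) acts as the cathode; ions are reduced there and produced at the dilute (0.000369 M) anode.
With n = 2, Ecell = −(0.0592/2)·log([dilute]/[conc]) = −(0.0592/2)·log(0.000369/0.0039) = +0.030 V.

0.030 V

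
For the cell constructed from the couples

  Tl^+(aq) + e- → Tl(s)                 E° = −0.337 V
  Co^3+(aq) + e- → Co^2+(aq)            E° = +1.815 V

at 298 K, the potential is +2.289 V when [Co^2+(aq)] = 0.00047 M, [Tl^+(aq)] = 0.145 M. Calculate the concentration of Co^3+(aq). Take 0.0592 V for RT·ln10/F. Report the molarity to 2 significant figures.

0.014 M

With Co³⁺/Co²⁺ at the cathode and Tl⁺/Tl at the anode, E°cell = +1.815 − (−0.337) = +2.152 V (n = 1).
Since E = E° − (0.0592/n)·log Q, log Q = n(E° − E)/0.0592 = −2.314.
The balanced reaction is Co^3+(aq) + Tl(s) → Co^2+(aq) + Tl^+(aq), so Q = ([Co^2+(aq)]·[Tl^+(aq)]) / [Co^3+(aq)].
Isolating [Co^3+(aq)] in Q = 10^{−2.314} yields log [Co^3+(aq)] = −1.853, i.e. 0.014 M.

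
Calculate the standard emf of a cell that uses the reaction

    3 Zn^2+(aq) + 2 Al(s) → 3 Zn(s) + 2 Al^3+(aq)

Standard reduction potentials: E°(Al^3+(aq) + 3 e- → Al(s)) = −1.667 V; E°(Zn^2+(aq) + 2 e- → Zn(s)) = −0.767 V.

+0.900 V

Zn^2+(aq) gains electrons, so the Zn²⁺/Zn couple is the cathode; the Al³⁺/Al couple is the anode.
E°cell = E°(cathode) − E°(anode) = −0.767 − (−1.667) = +0.900 V.
The positive value indicates the reaction is spontaneous as written.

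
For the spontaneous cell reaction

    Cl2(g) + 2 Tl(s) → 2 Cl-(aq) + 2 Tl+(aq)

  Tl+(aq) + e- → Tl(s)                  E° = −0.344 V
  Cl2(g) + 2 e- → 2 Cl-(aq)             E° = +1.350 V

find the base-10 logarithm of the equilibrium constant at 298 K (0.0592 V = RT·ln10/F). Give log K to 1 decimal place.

The Cl₂/Cl⁻ couple is reduced (cathode); E°cell = +1.350 − (−0.344) = +1.694 V with n = 2.
At equilibrium E = 0, so log K = nE°cell / 0.0592 = (2)(+1.694) / 0.0592 = 57.2.

log K = 57.2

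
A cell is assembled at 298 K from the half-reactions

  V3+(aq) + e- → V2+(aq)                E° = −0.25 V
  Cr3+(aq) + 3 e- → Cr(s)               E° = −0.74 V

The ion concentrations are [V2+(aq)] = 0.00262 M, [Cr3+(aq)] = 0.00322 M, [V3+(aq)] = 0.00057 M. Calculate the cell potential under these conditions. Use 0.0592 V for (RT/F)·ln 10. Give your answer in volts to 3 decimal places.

+0.500 V

V³⁺/V²⁺ is reduced (cathode, E° = −0.25 V) and Cr³⁺/Cr is oxidized (anode).
E°cell = E°cat − E°an = −0.25 − (−0.74) = +0.49 V; n = 3.
Balancing gives 3 V3+(aq) + Cr(s) → 3 V2+(aq) + Cr3+(aq); hence Q = ([V2+(aq)]^3·[Cr3+(aq)]) / [V3+(aq)]^3 = 0.313 (log Q = −0.505).
By the Nernst equation, E = +0.49 − (0.0592/3)·(−0.505) = +0.500 V.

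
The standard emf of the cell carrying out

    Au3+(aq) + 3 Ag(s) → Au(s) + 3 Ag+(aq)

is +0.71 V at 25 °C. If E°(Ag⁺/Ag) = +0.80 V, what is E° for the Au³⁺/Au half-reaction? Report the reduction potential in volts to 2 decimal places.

In the reaction as written the Au³⁺/Au couple is reduced (cathode) and Ag⁺/Ag is oxidized (anode), so E°cell = E°(Au³⁺/Au) − E°(Ag⁺/Ag).
E°(Au³⁺/Au) = E°cell + E°(anode) = +0.71 + (+0.80) = +1.51 V.

+1.51 V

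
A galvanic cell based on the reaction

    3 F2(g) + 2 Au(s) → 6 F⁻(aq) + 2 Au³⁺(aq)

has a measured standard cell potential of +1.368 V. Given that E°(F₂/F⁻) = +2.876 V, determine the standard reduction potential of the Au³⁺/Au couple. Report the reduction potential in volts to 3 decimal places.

In the reaction as written the F₂/F⁻ couple is reduced (cathode) and Au³⁺/Au is oxidized (anode), so E°cell = E°(F₂/F⁻) − E°(Au³⁺/Au).
E°(Au³⁺/Au) = E°(cathode) − E°cell = +2.876 − (+1.368) = +1.508 V.

+1.508 V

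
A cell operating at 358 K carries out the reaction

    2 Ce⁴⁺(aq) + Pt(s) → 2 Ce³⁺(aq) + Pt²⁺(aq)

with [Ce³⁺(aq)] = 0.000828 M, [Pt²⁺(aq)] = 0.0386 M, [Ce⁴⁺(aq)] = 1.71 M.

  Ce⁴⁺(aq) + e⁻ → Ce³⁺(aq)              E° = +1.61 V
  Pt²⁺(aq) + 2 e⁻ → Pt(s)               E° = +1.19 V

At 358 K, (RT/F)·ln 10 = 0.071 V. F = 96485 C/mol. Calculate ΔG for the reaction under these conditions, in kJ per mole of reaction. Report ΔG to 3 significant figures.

−136 kJ/mol

E°cell = +1.61 − (+1.19) = +0.42 V; the balanced reaction transfers n = 2 electrons.
Here Q = ([Ce³⁺(aq)]^2·[Pt²⁺(aq)]) / [Ce⁴⁺(aq)]^2 = 9.05×10^−9 (log Q = −8.043), giving E = +0.42 − (0.071/2)·(−8.043) = +0.7055 V.
ΔG = −nFE = −(2)(96485)(+0.7055) J/mol = −136 kJ/mol.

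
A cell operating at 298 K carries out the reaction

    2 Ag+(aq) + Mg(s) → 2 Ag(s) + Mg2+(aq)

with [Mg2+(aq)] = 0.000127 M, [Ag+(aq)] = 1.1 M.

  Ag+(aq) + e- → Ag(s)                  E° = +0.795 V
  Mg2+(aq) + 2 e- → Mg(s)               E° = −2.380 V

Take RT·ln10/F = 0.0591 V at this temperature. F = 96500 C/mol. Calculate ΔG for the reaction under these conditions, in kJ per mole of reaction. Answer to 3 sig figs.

The standard cell potential is +0.795 − (−2.380) = +3.175 V, with n = 2 electrons in the balanced equation.
Q = [Mg2+(aq)] / [Ag+(aq)]^2 = 0.000105, so log Q = −3.979 and E = +3.175 − (0.0591/2)(−3.979) = +3.2926 V.
Finally ΔG = −nFE = −(2)(96500 C/mol)(+3.2926 V) = −635 kJ/mol.

−635 kJ/mol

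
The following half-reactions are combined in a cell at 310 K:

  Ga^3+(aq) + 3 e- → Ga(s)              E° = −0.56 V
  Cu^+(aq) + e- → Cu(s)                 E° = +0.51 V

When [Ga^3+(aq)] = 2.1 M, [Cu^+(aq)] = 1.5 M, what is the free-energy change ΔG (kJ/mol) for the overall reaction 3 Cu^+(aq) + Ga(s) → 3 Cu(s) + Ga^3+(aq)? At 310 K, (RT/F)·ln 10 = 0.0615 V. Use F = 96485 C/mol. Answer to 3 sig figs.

E°cell = +0.51 − (−0.56) = +1.07 V; the balanced reaction transfers n = 3 electrons.
Here Q = [Ga^3+(aq)] / [Cu^+(aq)]^3 = 0.622 (log Q = −0.206), giving E = +1.07 − (0.0615/3)·(−0.206) = +1.0742 V.
Finally ΔG = −nFE = −(3)(96485 C/mol)(+1.0742 V) = −311 kJ/mol.

−311 kJ/mol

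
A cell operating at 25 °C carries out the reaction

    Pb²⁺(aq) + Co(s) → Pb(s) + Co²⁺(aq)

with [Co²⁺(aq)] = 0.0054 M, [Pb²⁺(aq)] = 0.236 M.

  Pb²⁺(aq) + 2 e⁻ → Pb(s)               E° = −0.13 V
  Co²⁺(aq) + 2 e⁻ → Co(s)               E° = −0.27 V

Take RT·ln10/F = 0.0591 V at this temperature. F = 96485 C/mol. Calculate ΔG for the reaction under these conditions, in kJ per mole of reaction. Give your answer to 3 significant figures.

With Pb²⁺/Pb reduced at the cathode, E°cell = −0.13 − (−0.27) = +0.14 V and n = 2.
Here Q = [Co²⁺(aq)] / [Pb²⁺(aq)] = 0.0229 (log Q = −1.641), giving E = +0.14 − (0.0591/2)·(−1.641) = +0.1885 V.
Then ΔG = −nFE = −2 × 96485 × +0.1885 J/mol = −36.4 kJ/mol.

−36.4 kJ/mol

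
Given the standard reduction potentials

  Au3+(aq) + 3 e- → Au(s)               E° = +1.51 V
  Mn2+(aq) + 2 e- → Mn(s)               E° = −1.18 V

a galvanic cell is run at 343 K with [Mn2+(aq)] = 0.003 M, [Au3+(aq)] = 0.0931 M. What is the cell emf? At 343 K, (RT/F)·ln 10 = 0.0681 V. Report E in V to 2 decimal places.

The Au³⁺/Au couple has the more positive E°, so it is the cathode; Mn²⁺/Mn is the anode.
E°cell = +1.51 − (−1.18) = +2.69 V, with n = 6 electrons transferred.
The balanced reaction is 2 Au3+(aq) + 3 Mn(s) → 2 Au(s) + 3 Mn2+(aq), so Q = [Mn2+(aq)]^3 / [Au3+(aq)]^2 = 3.12×10^−6 and log Q = −5.507.
Applying E = E° − (RT ln10/nF)·log Q gives +2.69 − (0.0681/6)(−5.507) = +2.75 V.

+2.75 V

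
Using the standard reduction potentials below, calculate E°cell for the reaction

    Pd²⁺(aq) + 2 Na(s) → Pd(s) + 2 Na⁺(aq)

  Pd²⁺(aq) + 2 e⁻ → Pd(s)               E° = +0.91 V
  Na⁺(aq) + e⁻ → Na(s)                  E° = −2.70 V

In the reaction as written, Pd²⁺(aq) is reduced (cathode) and Na⁺(aq) is produced by oxidation at the anode.
E°cell = E°(cathode) − E°(anode) = +0.91 − (−2.70) = +3.61 V.
The positive value indicates the reaction is spontaneous as written.

+3.61 V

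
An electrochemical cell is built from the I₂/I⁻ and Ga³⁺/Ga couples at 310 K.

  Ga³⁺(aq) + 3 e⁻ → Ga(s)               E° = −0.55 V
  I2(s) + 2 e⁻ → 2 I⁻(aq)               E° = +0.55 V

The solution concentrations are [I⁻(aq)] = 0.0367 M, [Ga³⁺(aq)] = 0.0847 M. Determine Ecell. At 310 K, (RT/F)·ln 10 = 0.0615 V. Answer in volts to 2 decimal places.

+1.21 V

I₂/I⁻ is reduced (cathode, E° = +0.55 V) and Ga³⁺/Ga is oxidized (anode).
E°cell = E°cat − E°an = +0.55 − (−0.55) = +1.10 V; n = 6.
The balanced reaction is 3 I2(s) + 2 Ga(s) → 6 I⁻(aq) + 2 Ga³⁺(aq), so Q = [I⁻(aq)]^6·[Ga³⁺(aq)]^2 = 1.75×10^−11 and log Q = −10.756.
Applying E = E° − (RT ln10/nF)·log Q gives +1.10 − (0.0615/6)(−10.756) = +1.21 V.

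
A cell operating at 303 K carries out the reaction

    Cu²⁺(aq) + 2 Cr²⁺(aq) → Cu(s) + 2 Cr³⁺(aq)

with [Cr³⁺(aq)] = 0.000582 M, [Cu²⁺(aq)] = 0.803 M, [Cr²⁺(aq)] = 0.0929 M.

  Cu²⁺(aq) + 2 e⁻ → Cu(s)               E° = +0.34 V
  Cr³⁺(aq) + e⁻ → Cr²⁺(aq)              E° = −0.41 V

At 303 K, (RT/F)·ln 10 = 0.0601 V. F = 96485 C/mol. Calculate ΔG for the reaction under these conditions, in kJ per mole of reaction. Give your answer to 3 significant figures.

−170 kJ/mol

The standard cell potential is +0.34 − (−0.41) = +0.75 V, with n = 2 electrons in the balanced equation.
Here Q = [Cr³⁺(aq)]^2 / ([Cu²⁺(aq)]·[Cr²⁺(aq)]^2) = 4.89×10^−5 (log Q = −4.311), giving E = +0.75 − (0.0601/2)·(−4.311) = +0.8795 V.
Finally ΔG = −nFE = −(2)(96485 C/mol)(+0.8795 V) = −170 kJ/mol.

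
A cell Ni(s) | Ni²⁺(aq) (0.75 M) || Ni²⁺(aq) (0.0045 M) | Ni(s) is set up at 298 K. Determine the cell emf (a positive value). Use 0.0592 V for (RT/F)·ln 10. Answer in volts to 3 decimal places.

For a concentration cell E°cell = 0, since both electrodes use the same couple.
The compartment with the higher Ni²⁺(aq) concentration (0.75 M) acts as the cathode; ions are reduced there and produced at the dilute (0.0045 M) anode.
With n = 2, Ecell = −(0.0592/2)·log([dilute]/[conc]) = −(0.0592/2)·log(0.0045/0.75) = +0.066 V.

0.066 V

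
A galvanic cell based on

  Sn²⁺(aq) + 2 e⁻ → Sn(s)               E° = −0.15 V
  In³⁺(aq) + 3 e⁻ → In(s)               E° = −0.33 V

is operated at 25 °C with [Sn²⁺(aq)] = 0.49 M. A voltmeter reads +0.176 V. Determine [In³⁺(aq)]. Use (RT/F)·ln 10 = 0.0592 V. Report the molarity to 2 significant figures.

The Sn²⁺/Sn couple has the larger reduction potential, so it is the cathode: E°cell = −0.15 − (−0.33) = +0.18 V and n = 6.
Rearranging E = E° − (0.0592/n)·log Q gives log Q = 6(+0.18 − (+0.176))/0.0592 = 0.405.
The balanced reaction is 3 Sn²⁺(aq) + 2 In(s) → 3 Sn(s) + 2 In³⁺(aq), so Q = [In³⁺(aq)]^2 / [Sn²⁺(aq)]^3.
Substituting the known concentrations and solving, log [In³⁺(aq)] = −0.262 and [In³⁺(aq)] = 0.55 M.

0.55 M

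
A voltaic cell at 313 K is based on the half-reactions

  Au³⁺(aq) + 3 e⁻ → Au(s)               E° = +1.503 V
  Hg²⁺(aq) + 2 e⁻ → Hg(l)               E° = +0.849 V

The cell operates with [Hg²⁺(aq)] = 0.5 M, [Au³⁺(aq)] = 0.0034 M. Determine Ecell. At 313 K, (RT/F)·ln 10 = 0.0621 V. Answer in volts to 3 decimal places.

+0.612 V

Au³⁺/Au is reduced (cathode, E° = +1.503 V) and Hg²⁺/Hg is oxidized (anode).
E°cell = E°cat − E°an = +1.503 − (+0.849) = +0.654 V; n = 6.
Balancing gives 2 Au³⁺(aq) + 3 Hg(l) → 2 Au(s) + 3 Hg²⁺(aq); hence Q = [Hg²⁺(aq)]^3 / [Au³⁺(aq)]^2 = 1.08×10^4 (log Q = 4.034).
Applying E = E° − (RT ln10/nF)·log Q gives +0.654 − (0.0621/6)(4.034) = +0.612 V.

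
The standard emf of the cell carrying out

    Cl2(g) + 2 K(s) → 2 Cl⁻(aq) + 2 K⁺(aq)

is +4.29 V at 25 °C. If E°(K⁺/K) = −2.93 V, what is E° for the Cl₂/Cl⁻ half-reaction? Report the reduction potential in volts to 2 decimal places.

In the reaction as written the Cl₂/Cl⁻ couple is reduced (cathode) and K⁺/K is oxidized (anode), so E°cell = E°(Cl₂/Cl⁻) − E°(K⁺/K).
E°(Cl₂/Cl⁻) = E°cell + E°(anode) = +4.29 + (−2.93) = +1.36 V.

+1.36 V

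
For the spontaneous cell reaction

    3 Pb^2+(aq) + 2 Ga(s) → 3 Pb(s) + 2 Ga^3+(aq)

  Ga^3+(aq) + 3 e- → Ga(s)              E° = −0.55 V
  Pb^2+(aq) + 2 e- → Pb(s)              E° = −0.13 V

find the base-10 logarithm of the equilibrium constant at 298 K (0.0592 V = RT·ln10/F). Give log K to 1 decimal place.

log K = 42.6

The Pb²⁺/Pb couple is reduced (cathode); E°cell = −0.13 − (−0.55) = +0.42 V with n = 6.
At equilibrium E = 0, so log K = nE°cell / 0.0592 = (6)(+0.42) / 0.0592 = 42.6.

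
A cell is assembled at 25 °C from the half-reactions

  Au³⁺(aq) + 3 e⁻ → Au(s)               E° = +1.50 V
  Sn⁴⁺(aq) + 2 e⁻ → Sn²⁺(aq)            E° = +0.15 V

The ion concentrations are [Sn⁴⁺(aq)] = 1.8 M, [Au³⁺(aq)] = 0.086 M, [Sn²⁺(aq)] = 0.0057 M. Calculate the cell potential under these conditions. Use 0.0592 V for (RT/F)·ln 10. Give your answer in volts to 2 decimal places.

Au³⁺/Au is reduced (cathode, E° = +1.50 V) and Sn⁴⁺/Sn²⁺ is oxidized (anode).
E°cell = +1.50 − (+0.15) = +1.35 V, with n = 6 electrons transferred.
For the overall reaction 2 Au³⁺(aq) + 3 Sn²⁺(aq) → 2 Au(s) + 3 Sn⁴⁺(aq), Q = [Sn⁴⁺(aq)]^3 / ([Au³⁺(aq)]^2·[Sn²⁺(aq)]^3) = 4.26×10^9, giving log Q = 9.629.
E = E° − (0.0592/n)·log Q = +1.35 − (0.0592/6)(9.629) = +1.25 V.

+1.25 V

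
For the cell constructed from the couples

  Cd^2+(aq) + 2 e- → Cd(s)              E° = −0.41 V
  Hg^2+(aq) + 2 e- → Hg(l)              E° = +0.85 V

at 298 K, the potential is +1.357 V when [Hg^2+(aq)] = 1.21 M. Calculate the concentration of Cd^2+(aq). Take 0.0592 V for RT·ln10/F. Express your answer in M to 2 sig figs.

With Hg²⁺/Hg at the cathode and Cd²⁺/Cd at the anode, E°cell = +0.85 − (−0.41) = +1.26 V (n = 2).
From the Nernst equation, log Q = n(E° − E)/0.0592 = 2·(+1.26 − (+1.357))/0.0592 = −3.277.
Balancing electrons gives Hg^2+(aq) + Cd(s) → Hg(l) + Cd^2+(aq); thus Q = [Cd^2+(aq)] / [Hg^2+(aq)].
Isolating [Cd^2+(aq)] in Q = 10^{−3.277} yields log [Cd^2+(aq)] = −3.194, i.e. 0.00064 M.

0.00064 M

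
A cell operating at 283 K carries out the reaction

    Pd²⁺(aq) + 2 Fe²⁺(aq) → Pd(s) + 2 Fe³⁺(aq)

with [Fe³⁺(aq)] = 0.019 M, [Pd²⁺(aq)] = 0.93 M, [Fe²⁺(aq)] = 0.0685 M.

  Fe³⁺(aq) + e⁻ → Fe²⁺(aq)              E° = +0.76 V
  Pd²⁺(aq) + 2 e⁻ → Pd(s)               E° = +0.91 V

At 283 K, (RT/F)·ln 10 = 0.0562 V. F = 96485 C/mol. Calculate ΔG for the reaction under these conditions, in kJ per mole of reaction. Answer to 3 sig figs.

−34.8 kJ/mol

With Pd²⁺/Pd reduced at the cathode, E°cell = +0.91 − (+0.76) = +0.15 V and n = 2.
The reaction quotient is [Fe³⁺(aq)]^2 / ([Pd²⁺(aq)]·[Fe²⁺(aq)]^2) = 0.0827; by Nernst, E = +0.15 − (0.0562/2)(−1.082) = +0.1804 V.
Finally ΔG = −nFE = −(2)(96485 C/mol)(+0.1804 V) = −34.8 kJ/mol.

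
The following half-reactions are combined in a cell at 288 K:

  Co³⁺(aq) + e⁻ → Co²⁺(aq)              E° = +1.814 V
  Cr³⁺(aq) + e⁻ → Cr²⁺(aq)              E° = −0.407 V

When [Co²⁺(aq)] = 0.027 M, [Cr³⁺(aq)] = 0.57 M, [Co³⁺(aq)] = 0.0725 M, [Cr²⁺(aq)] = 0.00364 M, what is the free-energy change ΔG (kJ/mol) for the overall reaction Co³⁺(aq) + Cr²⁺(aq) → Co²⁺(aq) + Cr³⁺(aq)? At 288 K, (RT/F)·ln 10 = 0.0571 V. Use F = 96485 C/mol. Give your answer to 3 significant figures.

With Co³⁺/Co²⁺ reduced at the cathode, E°cell = +1.814 − (−0.407) = +2.221 V and n = 1.
The reaction quotient is ([Co²⁺(aq)]·[Cr³⁺(aq)]) / ([Co³⁺(aq)]·[Cr²⁺(aq)]) = 58.3; by Nernst, E = +2.221 − (0.0571/1)(1.766) = +2.1202 V.
Then ΔG = −nFE = −1 × 96485 × +2.1202 J/mol = −205 kJ/mol.

−205 kJ/mol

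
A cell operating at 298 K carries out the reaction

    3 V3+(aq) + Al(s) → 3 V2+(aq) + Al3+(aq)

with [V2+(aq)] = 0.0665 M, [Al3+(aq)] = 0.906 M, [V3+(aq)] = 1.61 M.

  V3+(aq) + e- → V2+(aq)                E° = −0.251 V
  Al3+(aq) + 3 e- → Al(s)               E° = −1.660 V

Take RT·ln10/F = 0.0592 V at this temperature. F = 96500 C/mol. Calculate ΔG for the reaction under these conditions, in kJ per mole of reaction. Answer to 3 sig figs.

E°cell = −0.251 − (−1.660) = +1.409 V; the balanced reaction transfers n = 3 electrons.
Here Q = ([V2+(aq)]^3·[Al3+(aq)]) / [V3+(aq)]^3 = 6.38×10^−5 (log Q = −4.195), giving E = +1.409 − (0.0592/3)·(−4.195) = +1.4918 V.
Finally ΔG = −nFE = −(3)(96500 C/mol)(+1.4918 V) = −432 kJ/mol.

−432 kJ/mol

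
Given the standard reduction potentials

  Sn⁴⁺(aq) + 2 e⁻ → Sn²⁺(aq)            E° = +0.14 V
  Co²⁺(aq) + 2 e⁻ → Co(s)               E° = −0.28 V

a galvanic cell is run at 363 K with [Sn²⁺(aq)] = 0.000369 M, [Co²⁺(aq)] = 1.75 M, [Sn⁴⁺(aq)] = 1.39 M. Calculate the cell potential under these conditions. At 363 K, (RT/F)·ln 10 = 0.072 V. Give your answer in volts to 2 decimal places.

The Sn⁴⁺/Sn²⁺ couple has the more positive E°, so it is the cathode; Co²⁺/Co is the anode.
E°cell = +0.14 − (−0.28) = +0.42 V, with n = 2 electrons transferred.
The balanced reaction is Sn⁴⁺(aq) + Co(s) → Sn²⁺(aq) + Co²⁺(aq), so Q = ([Sn²⁺(aq)]·[Co²⁺(aq)]) / [Sn⁴⁺(aq)] = 0.000465 and log Q = −3.333.
Applying E = E° − (RT ln10/nF)·log Q gives +0.42 − (0.072/2)(−3.333) = +0.54 V.

+0.54 V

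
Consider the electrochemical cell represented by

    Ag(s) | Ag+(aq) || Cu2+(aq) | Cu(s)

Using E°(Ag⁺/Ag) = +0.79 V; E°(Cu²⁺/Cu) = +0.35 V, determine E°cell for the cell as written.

−0.44 V

By convention the left-hand electrode in cell notation is the anode (oxidation) and the right-hand electrode is the cathode (reduction).
E°cell = E°(right) − E°(left) = +0.35 − (+0.79) = −0.44 V.
The negative sign shows that, as written, the cell would require an external voltage to drive the reaction.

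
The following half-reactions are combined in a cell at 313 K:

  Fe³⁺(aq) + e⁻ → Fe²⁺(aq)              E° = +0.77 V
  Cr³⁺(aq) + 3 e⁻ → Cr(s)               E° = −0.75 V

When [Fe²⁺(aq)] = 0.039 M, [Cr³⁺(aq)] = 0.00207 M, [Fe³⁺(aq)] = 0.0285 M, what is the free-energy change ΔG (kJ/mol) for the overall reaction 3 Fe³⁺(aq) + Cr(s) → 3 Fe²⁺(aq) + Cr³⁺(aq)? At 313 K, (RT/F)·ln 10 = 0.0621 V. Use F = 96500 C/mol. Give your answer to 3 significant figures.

The standard cell potential is +0.77 − (−0.75) = +1.52 V, with n = 3 electrons in the balanced equation.
Q = ([Fe²⁺(aq)]^3·[Cr³⁺(aq)]) / [Fe³⁺(aq)]^3 = 0.0053, so log Q = −2.275 and E = +1.52 − (0.0621/3)(−2.275) = +1.5671 V.
ΔG = −nFE = −(3)(96500)(+1.5671) J/mol = −454 kJ/mol.

−454 kJ/mol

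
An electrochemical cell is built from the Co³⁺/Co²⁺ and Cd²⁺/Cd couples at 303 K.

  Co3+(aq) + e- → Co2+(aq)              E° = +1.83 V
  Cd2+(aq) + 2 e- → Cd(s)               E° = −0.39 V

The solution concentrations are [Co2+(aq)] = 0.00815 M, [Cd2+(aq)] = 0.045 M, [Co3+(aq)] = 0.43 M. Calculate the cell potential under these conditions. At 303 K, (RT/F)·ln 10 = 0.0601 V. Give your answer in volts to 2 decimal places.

Since E°(Co³⁺/Co²⁺) > E°(Cd²⁺/Cd), Co³⁺/Co²⁺ serves as the cathode.
E°cell = +1.83 − (−0.39) = +2.22 V, with n = 2 electrons transferred.
For the overall reaction 2 Co3+(aq) + Cd(s) → 2 Co2+(aq) + Cd2+(aq), Q = ([Co2+(aq)]^2·[Cd2+(aq)]) / [Co3+(aq)]^2 = 1.62×10^−5, giving log Q = −4.791.
By the Nernst equation, E = +2.22 − (0.0601/2)·(−4.791) = +2.36 V.

+2.36 V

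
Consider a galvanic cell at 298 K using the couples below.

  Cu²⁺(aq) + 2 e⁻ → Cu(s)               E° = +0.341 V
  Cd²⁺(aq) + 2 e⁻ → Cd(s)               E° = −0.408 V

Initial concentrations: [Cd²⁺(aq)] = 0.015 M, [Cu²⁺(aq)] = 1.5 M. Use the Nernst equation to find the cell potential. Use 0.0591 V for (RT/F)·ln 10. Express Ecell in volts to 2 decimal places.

+0.81 V

Since E°(Cu²⁺/Cu) > E°(Cd²⁺/Cd), Cu²⁺/Cu serves as the cathode.
The standard potential is +0.341 − (−0.408) = +0.749 V and the balanced reaction transfers n = 2 electrons.
For the overall reaction Cu²⁺(aq) + Cd(s) → Cu(s) + Cd²⁺(aq), Q = [Cd²⁺(aq)] / [Cu²⁺(aq)] = 0.01, giving log Q = −2.000.
E = E° − (0.0591/n)·log Q = +0.749 − (0.0591/2)(−2.000) = +0.81 V.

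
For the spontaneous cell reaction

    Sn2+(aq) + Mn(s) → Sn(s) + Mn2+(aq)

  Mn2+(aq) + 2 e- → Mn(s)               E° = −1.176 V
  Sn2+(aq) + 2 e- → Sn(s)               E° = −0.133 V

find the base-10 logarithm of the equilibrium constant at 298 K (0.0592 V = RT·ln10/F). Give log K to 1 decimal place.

The Sn²⁺/Sn couple is reduced (cathode); E°cell = −0.133 − (−1.176) = +1.043 V with n = 2.
At equilibrium E = 0, so log K = nE°cell / 0.0592 = (2)(+1.043) / 0.0592 = 35.2.

log K = 35.2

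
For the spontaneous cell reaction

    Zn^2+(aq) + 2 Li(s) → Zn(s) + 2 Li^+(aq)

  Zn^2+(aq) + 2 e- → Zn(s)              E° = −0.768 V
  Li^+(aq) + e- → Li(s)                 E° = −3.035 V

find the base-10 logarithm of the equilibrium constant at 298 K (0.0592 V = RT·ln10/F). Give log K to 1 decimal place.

log K = 76.6

The Zn²⁺/Zn couple is reduced (cathode); E°cell = −0.768 − (−3.035) = +2.267 V with n = 2.
At equilibrium E = 0, so log K = nE°cell / 0.0592 = (2)(+2.267) / 0.0592 = 76.6.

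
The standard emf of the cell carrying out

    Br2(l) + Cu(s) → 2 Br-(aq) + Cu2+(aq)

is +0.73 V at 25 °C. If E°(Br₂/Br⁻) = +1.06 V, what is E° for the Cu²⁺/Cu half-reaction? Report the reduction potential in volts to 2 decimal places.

In the reaction as written the Br₂/Br⁻ couple is reduced (cathode) and Cu²⁺/Cu is oxidized (anode), so E°cell = E°(Br₂/Br⁻) − E°(Cu²⁺/Cu).
E°(Cu²⁺/Cu) = E°(cathode) − E°cell = +1.06 − (+0.73) = +0.33 V.

+0.33 V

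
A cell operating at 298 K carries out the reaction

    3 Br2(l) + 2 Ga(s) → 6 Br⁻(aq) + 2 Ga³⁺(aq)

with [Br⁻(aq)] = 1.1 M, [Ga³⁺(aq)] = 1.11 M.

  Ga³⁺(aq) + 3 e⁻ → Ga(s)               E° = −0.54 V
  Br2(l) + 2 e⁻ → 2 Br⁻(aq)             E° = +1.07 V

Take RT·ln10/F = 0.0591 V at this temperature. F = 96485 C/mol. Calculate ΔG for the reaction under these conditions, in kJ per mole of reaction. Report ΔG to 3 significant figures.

−930 kJ/mol

E°cell = +1.07 − (−0.54) = +1.61 V; the balanced reaction transfers n = 6 electrons.
Q = [Br⁻(aq)]^6·[Ga³⁺(aq)]^2 = 2.18, so log Q = 0.339 and E = +1.61 − (0.0591/6)(0.339) = +1.6067 V.
ΔG = −nFE = −(6)(96485)(+1.6067) J/mol = −930 kJ/mol.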